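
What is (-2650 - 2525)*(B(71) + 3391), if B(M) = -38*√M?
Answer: -17548425 + 196650*√71 ≈ -1.5891e+7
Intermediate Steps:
(-2650 - 2525)*(B(71) + 3391) = (-2650 - 2525)*(-38*√71 + 3391) = -5175*(3391 - 38*√71) = -17548425 + 196650*√71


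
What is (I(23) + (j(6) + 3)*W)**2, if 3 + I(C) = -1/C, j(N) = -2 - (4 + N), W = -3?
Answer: 303601/529 ≈ 573.92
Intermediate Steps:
j(N) = -6 - N (j(N) = -2 + (-4 - N) = -6 - N)
I(C) = -3 - 1/C
(I(23) + (j(6) + 3)*W)**2 = ((-3 - 1/23) + ((-6 - 1*6) + 3)*(-3))**2 = ((-3 - 1*1/23) + ((-6 - 6) + 3)*(-3))**2 = ((-3 - 1/23) + (-12 + 3)*(-3))**2 = (-70/23 - 9*(-3))**2 = (-70/23 + 27)**2 = (551/23)**2 = 303601/529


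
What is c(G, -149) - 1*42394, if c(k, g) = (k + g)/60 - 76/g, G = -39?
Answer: -94756453/2235 ≈ -42397.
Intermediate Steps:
c(k, g) = -76/g + g/60 + k/60 (c(k, g) = (g + k)*(1/60) - 76/g = (g/60 + k/60) - 76/g = -76/g + g/60 + k/60)
c(G, -149) - 1*42394 = (1/60)*(-4560 - 149*(-149 - 39))/(-149) - 1*42394 = (1/60)*(-1/149)*(-4560 - 149*(-188)) - 42394 = (1/60)*(-1/149)*(-4560 + 28012) - 42394 = (1/60)*(-1/149)*23452 - 42394 = -5863/2235 - 42394 = -94756453/2235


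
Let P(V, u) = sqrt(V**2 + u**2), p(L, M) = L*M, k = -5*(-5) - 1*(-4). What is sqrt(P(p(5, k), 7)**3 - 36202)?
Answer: sqrt(-36202 + 21074*sqrt(21074)) ≈ 1738.7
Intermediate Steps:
k = 29 (k = 25 + 4 = 29)
sqrt(P(p(5, k), 7)**3 - 36202) = sqrt((sqrt((5*29)**2 + 7**2))**3 - 36202) = sqrt((sqrt(145**2 + 49))**3 - 36202) = sqrt((sqrt(21025 + 49))**3 - 36202) = sqrt((sqrt(21074))**3 - 36202) = sqrt(21074*sqrt(21074) - 36202) = sqrt(-36202 + 21074*sqrt(21074))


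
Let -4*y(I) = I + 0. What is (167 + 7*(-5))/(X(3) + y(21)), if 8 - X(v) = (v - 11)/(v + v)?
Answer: 1584/49 ≈ 32.327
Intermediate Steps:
y(I) = -I/4 (y(I) = -(I + 0)/4 = -I/4)
X(v) = 8 - (-11 + v)/(2*v) (X(v) = 8 - (v - 11)/(v + v) = 8 - (-11 + v)/(2*v))
(167 + 7*(-5))/(X(3) + y(21)) = (167 + 7*(-5))/((1/2)*(11 + 15*3)/3 - 1/4*21) = (167 - 35)/((1/2)*(1/3)*(11 + 45) - 21/4) = 132/((1/2)*(1/3)*56 - 21/4) = 132/(28/3 - 21/4) = 132/(49/12) = 132*(12/49) = 1584/49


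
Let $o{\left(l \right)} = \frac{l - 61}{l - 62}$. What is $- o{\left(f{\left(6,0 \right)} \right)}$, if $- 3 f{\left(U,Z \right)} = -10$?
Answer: $- \frac{173}{176} \approx -0.98295$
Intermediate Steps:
$f{\left(U,Z \right)} = \frac{10}{3}$ ($f{\left(U,Z \right)} = \left(- \frac{1}{3}\right) \left(-10\right) = \frac{10}{3}$)
$o{\left(l \right)} = \frac{-61 + l}{-62 + l}$
$- o{\left(f{\left(6,0 \right)} \right)} = - \frac{-61 + \frac{10}{3}}{-62 + \frac{10}{3}} = - \frac{-173}{\left(- \frac{176}{3}\right) 3} = - \frac{\left(-3\right) \left(-173\right)}{176 \cdot 3} = \left(-1\right) \frac{173}{176} = - \frac{173}{176}$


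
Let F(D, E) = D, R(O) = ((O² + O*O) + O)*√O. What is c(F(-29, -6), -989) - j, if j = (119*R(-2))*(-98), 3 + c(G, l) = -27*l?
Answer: 26700 + 69972*I*√2 ≈ 26700.0 + 98955.0*I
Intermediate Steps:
R(O) = √O*(O + 2*O²) (R(O) = ((O² + O²) + O)*√O = (2*O² + O)*√O = (O + 2*O²)*√O = √O*(O + 2*O²))
c(G, l) = -3 - 27*l
j = -69972*I*√2 (j = (119*((-2)^(3/2)*(1 + 2*(-2))))*(-98) = (119*((-2*I*√2)*(1 - 4)))*(-98) = (119*(-2*I*√2*(-3)))*(-98) = (119*(6*I*√2))*(-98) = (714*I*√2)*(-98) = -69972*I*√2 ≈ -98955.0*I)
c(F(-29, -6), -989) - j = (-3 - 27*(-989)) - (-69972)*I*√2 = (-3 + 26703) + 69972*I*√2 = 26700 + 69972*I*√2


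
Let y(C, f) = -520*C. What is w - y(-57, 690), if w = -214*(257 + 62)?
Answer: -97906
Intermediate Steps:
w = -68266 (w = -214*319 = -68266)
w - y(-57, 690) = -68266 - (-520)*(-57) = -68266 - 1*29640 = -68266 - 29640 = -97906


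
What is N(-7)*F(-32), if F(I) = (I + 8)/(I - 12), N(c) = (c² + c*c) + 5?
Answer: 618/11 ≈ 56.182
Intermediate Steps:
N(c) = 5 + 2*c² (N(c) = (c² + c²) + 5 = 2*c² + 5 = 5 + 2*c²)
F(I) = (8 + I)/(-12 + I)
N(-7)*F(-32) = (5 + 2*(-7)²)*((8 - 32)/(-12 - 32)) = (5 + 2*49)*(-24/(-44)) = (5 + 98)*(-1/44*(-24)) = 103*(6/11) = 618/11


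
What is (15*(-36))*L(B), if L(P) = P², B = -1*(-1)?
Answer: -540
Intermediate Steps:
B = 1
(15*(-36))*L(B) = (15*(-36))*1² = -540*1 = -540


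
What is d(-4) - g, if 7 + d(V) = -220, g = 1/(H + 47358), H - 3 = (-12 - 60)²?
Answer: -11927716/52545 ≈ -227.00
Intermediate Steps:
H = 5187 (H = 3 + (-12 - 60)² = 3 + (-72)² = 3 + 5184 = 5187)
g = 1/52545 (g = 1/(5187 + 47358) = 1/52545 ≈ 1.9031e-5)
d(V) = -227 (d(V) = -7 - 220 = -227)
d(-4) - g = -227 - 1*1/52545 = -227 - 1/52545 = -11927716/52545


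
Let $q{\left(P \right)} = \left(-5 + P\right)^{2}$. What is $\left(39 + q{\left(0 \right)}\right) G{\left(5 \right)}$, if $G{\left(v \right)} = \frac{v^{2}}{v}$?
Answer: $320$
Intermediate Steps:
$G{\left(v \right)} = v$
$\left(39 + q{\left(0 \right)}\right) G{\left(5 \right)} = \left(39 + \left(-5 + 0\right)^{2}\right) 5 = \left(39 + \left(-5\right)^{2}\right) 5 = \left(39 + 25\right) 5 = 64 \cdot 5 = 320$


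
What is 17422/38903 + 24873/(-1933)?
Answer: -933957593/75199499 ≈ -12.420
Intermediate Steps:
17422/38903 + 24873/(-1933) = 17422*(1/38903) + 24873*(-1/1933) = 17422/38903 - 24873/1933 = -933957593/75199499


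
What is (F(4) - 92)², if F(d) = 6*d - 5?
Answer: 5329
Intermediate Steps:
F(d) = -5 + 6*d
(F(4) - 92)² = ((-5 + 6*4) - 92)² = ((-5 + 24) - 92)² = (19 - 92)² = (-73)² = 5329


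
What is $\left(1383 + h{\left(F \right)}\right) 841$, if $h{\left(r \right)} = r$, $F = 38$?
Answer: $1195061$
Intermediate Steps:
$\left(1383 + h{\left(F \right)}\right) 841 = \left(1383 + 38\right) 841 = 1421 \cdot 841 = 1195061$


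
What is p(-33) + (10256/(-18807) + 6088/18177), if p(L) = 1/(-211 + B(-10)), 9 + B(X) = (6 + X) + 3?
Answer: -5412522085/25183306473 ≈ -0.21493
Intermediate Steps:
B(X) = X (B(X) = -9 + ((6 + X) + 3) = -9 + (9 + X) = X)
p(L) = -1/221 (p(L) = 1/(-211 - 10) = 1/(-221) = -1/221)
p(-33) + (10256/(-18807) + 6088/18177) = -1/221 + (10256/(-18807) + 6088/18177) = -1/221 + (10256*(-1/18807) + 6088*(1/18177)) = -1/221 + (-10256/18807 + 6088/18177) = -1/221 - 23975432/113951613 = -5412522085/25183306473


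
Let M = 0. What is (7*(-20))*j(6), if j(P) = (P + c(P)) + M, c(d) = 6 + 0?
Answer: -1680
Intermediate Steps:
c(d) = 6
j(P) = 6 + P (j(P) = (P + 6) + 0 = (6 + P) + 0 = 6 + P)
(7*(-20))*j(6) = (7*(-20))*(6 + 6) = -140*12 = -1680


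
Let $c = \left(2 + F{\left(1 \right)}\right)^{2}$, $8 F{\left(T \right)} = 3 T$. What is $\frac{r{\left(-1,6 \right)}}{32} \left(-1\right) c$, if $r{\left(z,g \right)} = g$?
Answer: $- \frac{1083}{1024} \approx -1.0576$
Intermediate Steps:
$F{\left(T \right)} = \frac{3 T}{8}$
$c = \frac{361}{64}$ ($c = \left(2 + \frac{3}{8} \cdot 1\right)^{2} = \left(2 + \frac{3}{8}\right)^{2} = \left(\frac{19}{8}\right)^{2} = \frac{361}{64} \approx 5.6406$)
$\frac{r{\left(-1,6 \right)}}{32} \left(-1\right) c = \frac{6}{32} \left(-1\right) \frac{361}{64} = 6 \cdot \frac{1}{32} \left(-1\right) \frac{361}{64} = \frac{3}{16} \left(-1\right) \frac{361}{64} = \left(- \frac{3}{16}\right) \frac{361}{64} = - \frac{1083}{1024}$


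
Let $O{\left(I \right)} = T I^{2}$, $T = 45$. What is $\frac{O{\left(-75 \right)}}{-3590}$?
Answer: $- \frac{50625}{718} \approx -70.508$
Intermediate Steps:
$O{\left(I \right)} = 45 I^{2}$
$\frac{O{\left(-75 \right)}}{-3590} = \frac{45 \left(-75\right)^{2}}{-3590} = 45 \cdot 5625 \left(- \frac{1}{3590}\right) = 253125 \left(- \frac{1}{3590}\right) = - \frac{50625}{718}$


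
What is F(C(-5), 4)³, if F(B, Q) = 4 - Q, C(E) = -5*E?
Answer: 0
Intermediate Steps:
F(C(-5), 4)³ = (4 - 1*4)³ = (4 - 4)³ = 0³ = 0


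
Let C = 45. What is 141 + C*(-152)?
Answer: -6699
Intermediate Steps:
141 + C*(-152) = 141 + 45*(-152) = 141 - 6840 = -6699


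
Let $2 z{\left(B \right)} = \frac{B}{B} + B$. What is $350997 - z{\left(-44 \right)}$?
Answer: $\frac{702037}{2} \approx 3.5102 \cdot 10^{5}$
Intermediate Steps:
$z{\left(B \right)} = \frac{1}{2} + \frac{B}{2}$ ($z{\left(B \right)} = \frac{\frac{B}{B} + B}{2} = \frac{1 + B}{2} = \frac{1}{2} + \frac{B}{2}$)
$350997 - z{\left(-44 \right)} = 350997 - \left(\frac{1}{2} + \frac{1}{2} \left(-44\right)\right) = 350997 - \left(\frac{1}{2} - 22\right) = 350997 - - \frac{43}{2} = 350997 + \frac{43}{2} = \frac{702037}{2}$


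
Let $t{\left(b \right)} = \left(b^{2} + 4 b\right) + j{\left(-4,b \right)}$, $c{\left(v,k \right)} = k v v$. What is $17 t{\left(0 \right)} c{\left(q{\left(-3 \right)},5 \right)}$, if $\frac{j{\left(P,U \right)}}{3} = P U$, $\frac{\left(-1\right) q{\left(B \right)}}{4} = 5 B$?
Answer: $0$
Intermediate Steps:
$q{\left(B \right)} = - 20 B$ ($q{\left(B \right)} = - 4 \cdot 5 B = - 20 B$)
$c{\left(v,k \right)} = k v^{2}$
$j{\left(P,U \right)} = 3 P U$
$t{\left(b \right)} = b^{2} - 8 b$ ($t{\left(b \right)} = \left(b^{2} + 4 b\right) + 3 \left(-4\right) b = \left(b^{2} + 4 b\right) - 12 b = b^{2} - 8 b$)
$17 t{\left(0 \right)} c{\left(q{\left(-3 \right)},5 \right)} = 17 \cdot 0 \left(-8 + 0\right) 5 \left(\left(-20\right) \left(-3\right)\right)^{2} = 17 \cdot 0 \left(-8\right) 5 \cdot 60^{2} = 17 \cdot 0 \cdot 5 \cdot 3600 = 0 \cdot 18000 = 0$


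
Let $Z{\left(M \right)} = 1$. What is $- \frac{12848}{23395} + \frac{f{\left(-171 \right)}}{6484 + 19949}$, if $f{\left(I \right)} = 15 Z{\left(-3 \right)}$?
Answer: $- \frac{113086753}{206133345} \approx -0.54861$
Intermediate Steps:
$f{\left(I \right)} = 15$ ($f{\left(I \right)} = 15 \cdot 1 = 15$)
$- \frac{12848}{23395} + \frac{f{\left(-171 \right)}}{6484 + 19949} = - \frac{12848}{23395} + \frac{15}{6484 + 19949} = \left(-12848\right) \frac{1}{23395} + \frac{15}{26433} = - \frac{12848}{23395} + 15 \cdot \frac{1}{26433} = - \frac{12848}{23395} + \frac{5}{8811} = - \frac{113086753}{206133345}$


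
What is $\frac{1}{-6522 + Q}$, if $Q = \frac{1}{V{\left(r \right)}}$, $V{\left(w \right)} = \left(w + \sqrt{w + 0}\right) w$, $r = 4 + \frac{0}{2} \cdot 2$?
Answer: $- \frac{24}{156527} \approx -0.00015333$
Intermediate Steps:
$r = 4$ ($r = 4 + 0 \cdot \frac{1}{2} \cdot 2 = 4 + 0 \cdot 2 = 4 + 0 = 4$)
$V{\left(w \right)} = w \left(w + \sqrt{w}\right)$ ($V{\left(w \right)} = \left(w + \sqrt{w}\right) w = w \left(w + \sqrt{w}\right)$)
$Q = \frac{1}{24}$ ($Q = \frac{1}{4^{2} + 4^{\frac{3}{2}}} = \frac{1}{16 + 8} = \frac{1}{24} \approx 0.041667$)
$\frac{1}{-6522 + Q} = \frac{1}{-6522 + \frac{1}{24}} = \frac{1}{- \frac{156527}{24}} = - \frac{24}{156527}$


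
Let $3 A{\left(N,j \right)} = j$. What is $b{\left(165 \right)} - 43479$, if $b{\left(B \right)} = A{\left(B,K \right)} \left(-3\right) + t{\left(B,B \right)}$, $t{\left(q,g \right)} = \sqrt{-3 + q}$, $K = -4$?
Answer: $-43475 + 9 \sqrt{2} \approx -43462.0$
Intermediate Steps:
$A{\left(N,j \right)} = \frac{j}{3}$
$b{\left(B \right)} = 4 + \sqrt{-3 + B}$ ($b{\left(B \right)} = \frac{1}{3} \left(-4\right) \left(-3\right) + \sqrt{-3 + B} = \left(- \frac{4}{3}\right) \left(-3\right) + \sqrt{-3 + B} = 4 + \sqrt{-3 + B}$)
$b{\left(165 \right)} - 43479 = \left(4 + \sqrt{-3 + 165}\right) - 43479 = \left(4 + \sqrt{162}\right) - 43479 = \left(4 + 9 \sqrt{2}\right) - 43479 = -43475 + 9 \sqrt{2}$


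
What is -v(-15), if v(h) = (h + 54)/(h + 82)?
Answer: -39/67 ≈ -0.58209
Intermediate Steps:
v(h) = (54 + h)/(82 + h)
-v(-15) = -(54 - 15)/(82 - 15) = -39/67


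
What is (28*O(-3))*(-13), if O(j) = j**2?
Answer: -3276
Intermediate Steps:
(28*O(-3))*(-13) = (28*(-3)**2)*(-13) = (28*9)*(-13) = 252*(-13) = -3276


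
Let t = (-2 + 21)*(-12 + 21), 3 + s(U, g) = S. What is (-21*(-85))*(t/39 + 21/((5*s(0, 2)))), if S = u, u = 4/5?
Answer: 631890/143 ≈ 4418.8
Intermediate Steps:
u = ⅘ (u = 4*(⅕) = ⅘ ≈ 0.80000)
S = ⅘ ≈ 0.80000
s(U, g) = -11/5 (s(U, g) = -3 + ⅘ = -11/5)
t = 171 (t = 19*9 = 171)
(-21*(-85))*(t/39 + 21/((5*s(0, 2)))) = (-21*(-85))*(171/39 + 21/((5*(-11/5)))) = 1785*(171*(1/39) + 21/(-11)) = 1785*(57/13 + 21*(-1/11)) = 1785*(57/13 - 21/11) = 1785*(354/143) = 631890/143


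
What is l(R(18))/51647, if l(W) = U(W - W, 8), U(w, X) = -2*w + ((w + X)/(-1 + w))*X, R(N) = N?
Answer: -64/51647 ≈ -0.0012392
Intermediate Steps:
U(w, X) = -2*w + X*(X + w)/(-1 + w) (U(w, X) = -2*w + ((X + w)/(-1 + w))*X = -2*w + X*(X + w)/(-1 + w))
l(W) = -64 (l(W) = (8² - 2*(W - W)² + 2*(W - W) + 8*(W - W))/(-1 + (W - W)) = (64 - 2*0² + 2*0 + 8*0)/(-1 + 0) = (64 - 2*0 + 0 + 0)/(-1) = -(64 + 0 + 0 + 0) = -1*64 = -64)
l(R(18))/51647 = -64/51647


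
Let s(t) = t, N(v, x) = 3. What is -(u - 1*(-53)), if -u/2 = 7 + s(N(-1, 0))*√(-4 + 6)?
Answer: -39 + 6*√2 ≈ -30.515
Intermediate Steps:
u = -14 - 6*√2 (u = -2*(7 + 3*√(-4 + 6)) = -2*(7 + 3*√2) = -14 - 6*√2 ≈ -22.485)
-(u - 1*(-53)) = -((-14 - 6*√2) - 1*(-53)) = -((-14 - 6*√2) + 53) = -(39 - 6*√2) = -39 + 6*√2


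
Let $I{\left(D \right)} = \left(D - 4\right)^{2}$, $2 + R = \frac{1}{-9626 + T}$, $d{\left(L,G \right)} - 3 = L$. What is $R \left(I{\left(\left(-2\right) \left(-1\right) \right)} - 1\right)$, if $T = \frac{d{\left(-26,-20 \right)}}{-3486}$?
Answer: $- \frac{201347736}{33556213} \approx -6.0003$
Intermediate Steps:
$d{\left(L,G \right)} = 3 + L$
$T = \frac{23}{3486}$ ($T = \frac{3 - 26}{-3486} = \left(-23\right) \left(- \frac{1}{3486}\right) = \frac{23}{3486} \approx 0.0065978$)
$R = - \frac{67115912}{33556213}$ ($R = -2 + \frac{1}{-9626 + \frac{23}{3486}} = -2 + \frac{1}{- \frac{33556213}{3486}} = -2 - \frac{3486}{33556213} = - \frac{67115912}{33556213} \approx -2.0001$)
$I{\left(D \right)} = \left(-4 + D\right)^{2}$
$R \left(I{\left(\left(-2\right) \left(-1\right) \right)} - 1\right) = - \frac{67115912 \left(\left(-4 - -2\right)^{2} - 1\right)}{33556213} = - \frac{67115912 \left(\left(-4 + 2\right)^{2} - 1\right)}{33556213} = - \frac{67115912 \left(\left(-2\right)^{2} - 1\right)}{33556213} = - \frac{67115912 \left(4 - 1\right)}{33556213} = \left(- \frac{67115912}{33556213}\right) 3 = - \frac{201347736}{33556213}$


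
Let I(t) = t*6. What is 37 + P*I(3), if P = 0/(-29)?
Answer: 37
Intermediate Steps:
I(t) = 6*t
P = 0 (P = 0*(-1/29) = 0)
37 + P*I(3) = 37 + 0*(6*3) = 37 + 0*18 = 37 + 0 = 37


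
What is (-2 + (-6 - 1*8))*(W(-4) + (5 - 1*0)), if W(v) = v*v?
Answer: -336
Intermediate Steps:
W(v) = v²
(-2 + (-6 - 1*8))*(W(-4) + (5 - 1*0)) = (-2 + (-6 - 1*8))*((-4)² + (5 - 1*0)) = (-2 + (-6 - 8))*(16 + (5 + 0)) = (-2 - 14)*(16 + 5) = -16*21 = -336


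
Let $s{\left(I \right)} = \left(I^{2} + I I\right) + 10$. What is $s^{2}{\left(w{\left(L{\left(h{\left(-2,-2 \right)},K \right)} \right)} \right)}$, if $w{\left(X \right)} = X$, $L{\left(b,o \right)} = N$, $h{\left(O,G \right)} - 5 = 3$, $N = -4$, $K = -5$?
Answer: $1764$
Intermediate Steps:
$h{\left(O,G \right)} = 8$ ($h{\left(O,G \right)} = 5 + 3 = 8$)
$L{\left(b,o \right)} = -4$
$s{\left(I \right)} = 10 + 2 I^{2}$ ($s{\left(I \right)} = \left(I^{2} + I^{2}\right) + 10 = 2 I^{2} + 10 = 10 + 2 I^{2}$)
$s^{2}{\left(w{\left(L{\left(h{\left(-2,-2 \right)},K \right)} \right)} \right)} = \left(10 + 2 \left(-4\right)^{2}\right)^{2} = \left(10 + 2 \cdot 16\right)^{2} = \left(10 + 32\right)^{2} = 42^{2} = 1764$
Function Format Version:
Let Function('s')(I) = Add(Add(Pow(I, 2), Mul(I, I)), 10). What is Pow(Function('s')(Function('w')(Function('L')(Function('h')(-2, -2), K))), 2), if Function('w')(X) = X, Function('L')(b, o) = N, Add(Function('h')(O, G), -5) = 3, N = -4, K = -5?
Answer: 1764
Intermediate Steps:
Function('h')(O, G) = 8 (Function('h')(O, G) = Add(5, 3) = 8)
Function('L')(b, o) = -4
Function('s')(I) = Add(10, Mul(2, Pow(I, 2))) (Function('s')(I) = Add(Add(Pow(I, 2), Pow(I, 2)), 10) = Add(Mul(2, Pow(I, 2)), 10) = Add(10, Mul(2, Pow(I, 2))))
Pow(Function('s')(Function('w')(Function('L')(Function('h')(-2, -2), K))), 2) = Pow(Add(10, Mul(2, Pow(-4, 2))), 2) = Pow(Add(10, Mul(2, 16)), 2) = Pow(Add(10, 32), 2) = Pow(42, 2) = 1764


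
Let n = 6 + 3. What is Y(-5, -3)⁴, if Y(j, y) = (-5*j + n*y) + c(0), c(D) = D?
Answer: 16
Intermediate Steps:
n = 9
Y(j, y) = -5*j + 9*y (Y(j, y) = (-5*j + 9*y) + 0 = -5*j + 9*y)
Y(-5, -3)⁴ = (-5*(-5) + 9*(-3))⁴ = (25 - 27)⁴ = (-2)⁴ = 16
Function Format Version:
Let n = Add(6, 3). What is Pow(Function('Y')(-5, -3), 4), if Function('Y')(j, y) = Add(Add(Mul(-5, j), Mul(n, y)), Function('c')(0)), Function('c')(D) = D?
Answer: 16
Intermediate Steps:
n = 9
Function('Y')(j, y) = Add(Mul(-5, j), Mul(9, y)) (Function('Y')(j, y) = Add(Add(Mul(-5, j), Mul(9, y)), 0) = Add(Mul(-5, j), Mul(9, y)))
Pow(Function('Y')(-5, -3), 4) = Pow(Add(Mul(-5, -5), Mul(9, -3)), 4) = Pow(Add(25, -27), 4) = Pow(-2, 4) = 16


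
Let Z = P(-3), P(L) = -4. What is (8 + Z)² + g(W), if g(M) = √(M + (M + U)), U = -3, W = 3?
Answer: 16 + √3 ≈ 17.732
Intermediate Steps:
Z = -4
g(M) = √(-3 + 2*M) (g(M) = √(M + (M - 3)) = √(M + (-3 + M)) = √(-3 + 2*M))
(8 + Z)² + g(W) = (8 - 4)² + √(-3 + 2*3) = 4² + √(-3 + 6) = 16 + √3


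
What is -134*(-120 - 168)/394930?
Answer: 19296/197465 ≈ 0.097719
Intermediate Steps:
-134*(-120 - 168)/394930 = -134*(-288)*(1/394930) = 38592*(1/394930) = 19296/197465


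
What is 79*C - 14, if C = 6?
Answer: 460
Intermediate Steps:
79*C - 14 = 79*6 - 14 = 474 - 14 = 460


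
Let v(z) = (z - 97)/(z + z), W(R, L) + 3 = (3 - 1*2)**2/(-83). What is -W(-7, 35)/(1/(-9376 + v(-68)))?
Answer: -159371375/5644 ≈ -28237.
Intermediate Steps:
W(R, L) = -250/83 (W(R, L) = -3 + (3 - 1*2)**2/(-83) = -3 + (3 - 2)**2*(-1/83) = -3 + 1**2*(-1/83) = -3 + 1*(-1/83) = -3 - 1/83 = -250/83)
v(z) = (-97 + z)/(2*z) (v(z) = (-97 + z)/((2*z)) = (-97 + z)*(1/(2*z)) = (-97 + z)/(2*z))
-W(-7, 35)/(1/(-9376 + v(-68))) = -(-250)/(83*(1/(-9376 + (1/2)*(-97 - 68)/(-68)))) = -(-250)/(83*(1/(-9376 + (1/2)*(-1/68)*(-165)))) = -(-250)/(83*(1/(-9376 + 165/136))) = -(-250)/(83*(1/(-1274971/136))) = -(-250)/(83*(-136/1274971)) = -(-250)*(-1274971)/(83*136) = -1*159371375/5644 = -159371375/5644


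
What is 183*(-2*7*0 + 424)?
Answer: 77592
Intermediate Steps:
183*(-2*7*0 + 424) = 183*(-14*0 + 424) = 183*(0 + 424) = 183*424 = 77592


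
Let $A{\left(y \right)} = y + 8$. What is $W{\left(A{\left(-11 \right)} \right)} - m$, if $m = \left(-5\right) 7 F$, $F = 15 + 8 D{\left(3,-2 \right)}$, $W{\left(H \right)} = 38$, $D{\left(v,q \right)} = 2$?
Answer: $1123$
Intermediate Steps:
$A{\left(y \right)} = 8 + y$
$F = 31$ ($F = 15 + 8 \cdot 2 = 15 + 16 = 31$)
$m = -1085$ ($m = \left(-5\right) 7 \cdot 31 = \left(-35\right) 31 = -1085$)
$W{\left(A{\left(-11 \right)} \right)} - m = 38 - -1085 = 38 + 1085 = 1123$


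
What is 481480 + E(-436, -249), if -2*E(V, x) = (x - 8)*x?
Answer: 898967/2 ≈ 4.4948e+5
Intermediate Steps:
E(V, x) = -x*(-8 + x)/2 (E(V, x) = -(x - 8)*x/2 = -(-8 + x)*x/2 = -x*(-8 + x)/2)
481480 + E(-436, -249) = 481480 + (½)*(-249)*(8 - 1*(-249)) = 481480 + (½)*(-249)*(8 + 249) = 481480 + (½)*(-249)*257 = 481480 - 63993/2 = 898967/2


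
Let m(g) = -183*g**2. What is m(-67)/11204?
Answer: -821487/11204 ≈ -73.321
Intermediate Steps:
m(-67)/11204 = -183*(-67)**2/11204 = -183*4489*(1/11204) = -821487*1/11204 = -821487/11204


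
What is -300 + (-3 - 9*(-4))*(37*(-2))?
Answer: -2742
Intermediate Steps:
-300 + (-3 - 9*(-4))*(37*(-2)) = -300 + (-3 + 36)*(-74) = -300 + 33*(-74) = -300 - 2442 = -2742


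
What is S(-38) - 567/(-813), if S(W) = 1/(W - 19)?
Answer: 10502/15447 ≈ 0.67987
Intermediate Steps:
S(W) = 1/(-19 + W)
S(-38) - 567/(-813) = 1/(-19 - 38) - 567/(-813) = 1/(-57) - 567*(-1/813) = -1/57 + 189/271 = 10502/15447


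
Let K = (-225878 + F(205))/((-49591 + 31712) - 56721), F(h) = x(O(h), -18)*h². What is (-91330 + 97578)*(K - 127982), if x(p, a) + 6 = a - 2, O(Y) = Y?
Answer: -7455534302832/9325 ≈ -7.9952e+8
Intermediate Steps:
x(p, a) = -8 + a (x(p, a) = -6 + (a - 2) = -6 + (-2 + a) = -8 + a)
F(h) = -26*h² (F(h) = (-8 - 18)*h² = -26*h²)
K = 164816/9325 (K = (-225878 - 26*205²)/((-49591 + 31712) - 56721) = (-225878 - 26*42025)/(-17879 - 56721) = (-225878 - 1092650)/(-74600) = -1318528*(-1/74600) = 164816/9325 ≈ 17.675)
(-91330 + 97578)*(K - 127982) = (-91330 + 97578)*(164816/9325 - 127982) = 6248*(-1193267334/9325) = -7455534302832/9325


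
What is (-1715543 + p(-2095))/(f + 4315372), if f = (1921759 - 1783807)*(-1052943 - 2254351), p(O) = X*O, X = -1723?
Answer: -947071/228121753258 ≈ -4.1516e-6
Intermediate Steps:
p(O) = -1723*O
f = -456247821888 (f = 137952*(-3307294) = -456247821888)
(-1715543 + p(-2095))/(f + 4315372) = (-1715543 - 1723*(-2095))/(-456247821888 + 4315372) = (-1715543 + 3609685)/(-456243506516) = 1894142*(-1/456243506516) = -947071/228121753258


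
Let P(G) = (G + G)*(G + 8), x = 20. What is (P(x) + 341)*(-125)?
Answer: -182625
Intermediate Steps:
P(G) = 2*G*(8 + G) (P(G) = (2*G)*(8 + G) = 2*G*(8 + G))
(P(x) + 341)*(-125) = (2*20*(8 + 20) + 341)*(-125) = (2*20*28 + 341)*(-125) = (1120 + 341)*(-125) = 1461*(-125) = -182625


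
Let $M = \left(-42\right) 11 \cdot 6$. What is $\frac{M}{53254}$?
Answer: $- \frac{1386}{26627} \approx -0.052052$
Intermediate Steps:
$M = -2772$ ($M = \left(-462\right) 6 = -2772$)
$\frac{M}{53254} = - \frac{2772}{53254} = \left(-2772\right) \frac{1}{53254} = - \frac{1386}{26627}$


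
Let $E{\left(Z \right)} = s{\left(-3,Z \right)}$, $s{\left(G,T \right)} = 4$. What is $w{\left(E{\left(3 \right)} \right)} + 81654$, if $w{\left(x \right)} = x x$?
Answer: $81670$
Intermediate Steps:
$E{\left(Z \right)} = 4$
$w{\left(x \right)} = x^{2}$
$w{\left(E{\left(3 \right)} \right)} + 81654 = 4^{2} + 81654 = 16 + 81654 = 81670$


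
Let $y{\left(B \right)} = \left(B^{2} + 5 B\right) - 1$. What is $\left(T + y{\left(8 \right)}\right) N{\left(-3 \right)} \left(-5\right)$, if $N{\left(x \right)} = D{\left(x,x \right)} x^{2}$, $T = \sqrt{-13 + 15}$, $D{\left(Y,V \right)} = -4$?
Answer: $18540 + 180 \sqrt{2} \approx 18795.0$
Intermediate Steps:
$y{\left(B \right)} = -1 + B^{2} + 5 B$
$T = \sqrt{2} \approx 1.4142$
$N{\left(x \right)} = - 4 x^{2}$
$\left(T + y{\left(8 \right)}\right) N{\left(-3 \right)} \left(-5\right) = \left(\sqrt{2} + \left(-1 + 8^{2} + 5 \cdot 8\right)\right) - 4 \left(-3\right)^{2} \left(-5\right) = \left(\sqrt{2} + \left(-1 + 64 + 40\right)\right) \left(-4\right) 9 \left(-5\right) = \left(\sqrt{2} + 103\right) \left(\left(-36\right) \left(-5\right)\right) = \left(103 + \sqrt{2}\right) 180 = 18540 + 180 \sqrt{2}$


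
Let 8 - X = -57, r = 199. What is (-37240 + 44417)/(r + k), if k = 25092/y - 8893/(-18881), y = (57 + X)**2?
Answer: 504228754577/14132515365 ≈ 35.679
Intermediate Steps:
X = 65 (X = 8 - 1*(-57) = 8 + 57 = 65)
y = 14884 (y = (57 + 65)**2 = 122**2 = 14884)
k = 151531366/70256201 (k = 25092/14884 - 8893/(-18881) = 25092*(1/14884) - 8893*(-1/18881) = 6273/3721 + 8893/18881 = 151531366/70256201 ≈ 2.1568)
(-37240 + 44417)/(r + k) = (-37240 + 44417)/(199 + 151531366/70256201) = 7177/(14132515365/70256201) = 7177*(70256201/14132515365) = 504228754577/14132515365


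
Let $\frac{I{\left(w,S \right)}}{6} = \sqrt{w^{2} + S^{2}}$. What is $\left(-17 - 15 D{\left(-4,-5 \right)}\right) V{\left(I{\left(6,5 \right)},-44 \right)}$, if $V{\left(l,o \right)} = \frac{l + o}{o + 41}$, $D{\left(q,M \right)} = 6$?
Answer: $- \frac{4708}{3} + 214 \sqrt{61} \approx 102.06$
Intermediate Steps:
$I{\left(w,S \right)} = 6 \sqrt{S^{2} + w^{2}}$ ($I{\left(w,S \right)} = 6 \sqrt{w^{2} + S^{2}} = 6 \sqrt{S^{2} + w^{2}}$)
$V{\left(l,o \right)} = \frac{l + o}{41 + o}$
$\left(-17 - 15 D{\left(-4,-5 \right)}\right) V{\left(I{\left(6,5 \right)},-44 \right)} = \left(-17 - 90\right) \frac{6 \sqrt{5^{2} + 6^{2}} - 44}{41 - 44} = \left(-17 - 90\right) \frac{6 \sqrt{25 + 36} - 44}{-3} = - 107 \left(- \frac{6 \sqrt{61} - 44}{3}\right) = - 107 \left(- \frac{-44 + 6 \sqrt{61}}{3}\right) = - 107 \left(\frac{44}{3} - 2 \sqrt{61}\right) = - \frac{4708}{3} + 214 \sqrt{61}$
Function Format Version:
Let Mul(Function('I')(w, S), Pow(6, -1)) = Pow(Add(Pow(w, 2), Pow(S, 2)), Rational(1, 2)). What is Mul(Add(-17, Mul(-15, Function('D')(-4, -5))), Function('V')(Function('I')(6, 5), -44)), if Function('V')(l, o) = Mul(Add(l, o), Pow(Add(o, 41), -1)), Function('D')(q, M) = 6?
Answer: Add(Rational(-4708, 3), Mul(214, Pow(61, Rational(1, 2)))) ≈ 102.06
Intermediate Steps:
Function('I')(w, S) = Mul(6, Pow(Add(Pow(S, 2), Pow(w, 2)), Rational(1, 2))) (Function('I')(w, S) = Mul(6, Pow(Add(Pow(w, 2), Pow(S, 2)), Rational(1, 2))) = Mul(6, Pow(Add(Pow(S, 2), Pow(w, 2)), Rational(1, 2))))
Function('V')(l, o) = Mul(Pow(Add(41, o), -1), Add(l, o)) (Function('V')(l, o) = Mul(Add(l, o), Pow(Add(41, o), -1)) = Mul(Pow(Add(41, o), -1), Add(l, o)))
Mul(Add(-17, Mul(-15, Function('D')(-4, -5))), Function('V')(Function('I')(6, 5), -44)) = Mul(Add(-17, Mul(-15, 6)), Mul(Pow(Add(41, -44), -1), Add(Mul(6, Pow(Add(Pow(5, 2), Pow(6, 2)), Rational(1, 2))), -44))) = Mul(Add(-17, -90), Mul(Pow(-3, -1), Add(Mul(6, Pow(Add(25, 36), Rational(1, 2))), -44))) = Mul(-107, Mul(Rational(-1, 3), Add(Mul(6, Pow(61, Rational(1, 2))), -44))) = Mul(-107, Mul(Rational(-1, 3), Add(-44, Mul(6, Pow(61, Rational(1, 2)))))) = Mul(-107, Add(Rational(44, 3), Mul(-2, Pow(61, Rational(1, 2))))) = Add(Rational(-4708, 3), Mul(214, Pow(61, Rational(1, 2))))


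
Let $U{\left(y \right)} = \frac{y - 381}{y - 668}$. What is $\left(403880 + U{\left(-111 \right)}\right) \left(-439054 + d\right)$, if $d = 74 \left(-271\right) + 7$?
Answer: $- \frac{3523018034932}{19} \approx -1.8542 \cdot 10^{11}$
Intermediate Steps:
$d = -20047$ ($d = -20054 + 7 = -20047$)
$U{\left(y \right)} = \frac{-381 + y}{-668 + y}$
$\left(403880 + U{\left(-111 \right)}\right) \left(-439054 + d\right) = \left(403880 + \frac{-381 - 111}{-668 - 111}\right) \left(-439054 - 20047\right) = \left(403880 + \frac{1}{-779} \left(-492\right)\right) \left(-459101\right) = \left(403880 - - \frac{12}{19}\right) \left(-459101\right) = \left(403880 + \frac{12}{19}\right) \left(-459101\right) = \frac{7673732}{19} \left(-459101\right) = - \frac{3523018034932}{19}$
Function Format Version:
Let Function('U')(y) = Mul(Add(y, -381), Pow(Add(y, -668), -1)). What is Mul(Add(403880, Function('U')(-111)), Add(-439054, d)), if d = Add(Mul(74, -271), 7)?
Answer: Rational(-3523018034932, 19) ≈ -1.8542e+11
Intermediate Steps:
d = -20047 (d = Add(-20054, 7) = -20047)
Function('U')(y) = Mul(Pow(Add(-668, y), -1), Add(-381, y)) (Function('U')(y) = Mul(Add(-381, y), Pow(Add(-668, y), -1)) = Mul(Pow(Add(-668, y), -1), Add(-381, y)))
Mul(Add(403880, Function('U')(-111)), Add(-439054, d)) = Mul(Add(403880, Mul(Pow(Add(-668, -111), -1), Add(-381, -111))), Add(-439054, -20047)) = Mul(Add(403880, Mul(Pow(-779, -1), -492)), -459101) = Mul(Add(403880, Mul(Rational(-1, 779), -492)), -459101) = Mul(Add(403880, Rational(12, 19)), -459101) = Mul(Rational(7673732, 19), -459101) = Rational(-3523018034932, 19)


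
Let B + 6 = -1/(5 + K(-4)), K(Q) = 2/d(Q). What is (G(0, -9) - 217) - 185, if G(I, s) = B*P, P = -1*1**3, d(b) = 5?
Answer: -10687/27 ≈ -395.81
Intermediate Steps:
K(Q) = 2/5
B = -167/27 (B = -6 - 1/(5 + 2/5) = -6 - 1/27/5 = -6 - 1*5/27 = -6 - 5/27 = -167/27 ≈ -6.1852)
P = -1 (P = -1*1 = -1)
G(I, s) = 167/27 (G(I, s) = -167/27*(-1) = 167/27)
(G(0, -9) - 217) - 185 = (167/27 - 217) - 185 = -5692/27 - 185 = -10687/27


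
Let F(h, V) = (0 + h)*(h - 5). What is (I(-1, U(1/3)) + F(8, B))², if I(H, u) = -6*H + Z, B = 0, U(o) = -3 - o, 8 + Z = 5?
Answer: 729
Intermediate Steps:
Z = -3 (Z = -8 + 5 = -3)
F(h, V) = h*(-5 + h)
I(H, u) = -3 - 6*H (I(H, u) = -6*H - 3 = -3 - 6*H)
(I(-1, U(1/3)) + F(8, B))² = ((-3 - 6*(-1)) + 8*(-5 + 8))² = ((-3 + 6) + 8*3)² = (3 + 24)² = 27² = 729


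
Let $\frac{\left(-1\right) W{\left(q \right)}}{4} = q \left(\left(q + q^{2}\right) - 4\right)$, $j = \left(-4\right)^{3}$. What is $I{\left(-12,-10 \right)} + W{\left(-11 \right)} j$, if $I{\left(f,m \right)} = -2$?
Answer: $-298498$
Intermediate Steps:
$j = -64$
$W{\left(q \right)} = - 4 q \left(-4 + q + q^{2}\right)$ ($W{\left(q \right)} = - 4 q \left(\left(q + q^{2}\right) - 4\right) = - 4 q \left(-4 + q + q^{2}\right)$)
$I{\left(-12,-10 \right)} + W{\left(-11 \right)} j = -2 + 4 \left(-11\right) \left(4 - -11 - \left(-11\right)^{2}\right) \left(-64\right) = -2 + 4 \left(-11\right) \left(4 + 11 - 121\right) \left(-64\right) = -2 + 4 \left(-11\right) \left(-106\right) \left(-64\right) = -2 + 4664 \left(-64\right) = -2 - 298496 = -298498$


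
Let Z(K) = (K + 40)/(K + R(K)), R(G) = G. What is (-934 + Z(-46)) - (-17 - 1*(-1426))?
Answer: -107775/46 ≈ -2342.9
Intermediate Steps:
Z(K) = (40 + K)/(2*K) (Z(K) = (K + 40)/(K + K) = (40 + K)/((2*K)) = (40 + K)*(1/(2*K)) = (40 + K)/(2*K))
(-934 + Z(-46)) - (-17 - 1*(-1426)) = (-934 + (1/2)*(40 - 46)/(-46)) - (-17 - 1*(-1426)) = (-934 + (1/2)*(-1/46)*(-6)) - (-17 + 1426) = (-934 + 3/46) - 1*1409 = -42961/46 - 1409 = -107775/46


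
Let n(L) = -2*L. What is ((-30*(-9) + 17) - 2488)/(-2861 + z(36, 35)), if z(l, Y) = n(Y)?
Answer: 2201/2931 ≈ 0.75094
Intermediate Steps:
z(l, Y) = -2*Y
((-30*(-9) + 17) - 2488)/(-2861 + z(36, 35)) = ((-30*(-9) + 17) - 2488)/(-2861 - 2*35) = ((270 + 17) - 2488)/(-2861 - 70) = (287 - 2488)/(-2931) = -2201*(-1/2931) = 2201/2931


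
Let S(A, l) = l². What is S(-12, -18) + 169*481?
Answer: 81613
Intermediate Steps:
S(-12, -18) + 169*481 = (-18)² + 169*481 = 324 + 81289 = 81613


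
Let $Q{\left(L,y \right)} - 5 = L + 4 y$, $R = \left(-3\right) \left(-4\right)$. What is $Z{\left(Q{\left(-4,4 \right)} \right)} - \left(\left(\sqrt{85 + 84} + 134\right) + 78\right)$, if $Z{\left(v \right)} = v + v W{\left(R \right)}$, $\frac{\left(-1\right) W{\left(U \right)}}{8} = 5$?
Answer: $-888$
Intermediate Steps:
$R = 12$
$Q{\left(L,y \right)} = 5 + L + 4 y$ ($Q{\left(L,y \right)} = 5 + \left(L + 4 y\right) = 5 + L + 4 y$)
$W{\left(U \right)} = -40$ ($W{\left(U \right)} = \left(-8\right) 5 = -40$)
$Z{\left(v \right)} = - 39 v$ ($Z{\left(v \right)} = v + v \left(-40\right) = v - 40 v = - 39 v$)
$Z{\left(Q{\left(-4,4 \right)} \right)} - \left(\left(\sqrt{85 + 84} + 134\right) + 78\right) = - 39 \left(5 - 4 + 4 \cdot 4\right) - \left(\left(\sqrt{85 + 84} + 134\right) + 78\right) = - 39 \left(5 - 4 + 16\right) - \left(\left(\sqrt{169} + 134\right) + 78\right) = \left(-39\right) 17 - \left(\left(13 + 134\right) + 78\right) = -663 - \left(147 + 78\right) = -663 - 225 = -888$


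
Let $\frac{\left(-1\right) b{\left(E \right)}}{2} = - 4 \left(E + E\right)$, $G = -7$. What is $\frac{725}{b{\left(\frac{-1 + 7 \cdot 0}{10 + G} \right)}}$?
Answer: $- \frac{2175}{16} \approx -135.94$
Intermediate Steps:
$b{\left(E \right)} = 16 E$ ($b{\left(E \right)} = - 2 \left(- 4 \left(E + E\right)\right) = - 2 \left(- 4 \cdot 2 E\right) = - 2 \left(- 8 E\right) = 16 E$)
$\frac{725}{b{\left(\frac{-1 + 7 \cdot 0}{10 + G} \right)}} = \frac{725}{16 \frac{-1 + 7 \cdot 0}{10 - 7}} = \frac{725}{16 \frac{-1 + 0}{3}} = \frac{725}{16 \left(\left(-1\right) \frac{1}{3}\right)} = \frac{725}{16 \left(- \frac{1}{3}\right)} = \frac{725}{- \frac{16}{3}} = 725 \left(- \frac{3}{16}\right) = - \frac{2175}{16}$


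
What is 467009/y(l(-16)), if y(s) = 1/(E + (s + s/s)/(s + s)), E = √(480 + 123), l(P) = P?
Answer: 7005135/32 + 1401027*√67 ≈ 1.1687e+7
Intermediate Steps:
E = 3*√67 (E = √603 = 3*√67 ≈ 24.556)
y(s) = 1/(3*√67 + (1 + s)/(2*s)) (y(s) = 1/(3*√67 + (s + s/s)/(s + s)) = 1/(3*√67 + (s + 1)/((2*s))) = 1/(3*√67 + (1 + s)*(1/(2*s))) = 1/(3*√67 + (1 + s)/(2*s)))
467009/y(l(-16)) = 467009/((2*(-16)/(1 - 16 + 6*(-16)*√67))) = 467009/((2*(-16)/(1 - 16 - 96*√67))) = 467009/((2*(-16)/(-15 - 96*√67))) = 467009/((-32/(-15 - 96*√67))) = 467009*(15/32 + 3*√67) = 7005135/32 + 1401027*√67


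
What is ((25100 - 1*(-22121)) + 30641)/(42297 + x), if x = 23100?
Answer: 25954/21799 ≈ 1.1906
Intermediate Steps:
((25100 - 1*(-22121)) + 30641)/(42297 + x) = ((25100 - 1*(-22121)) + 30641)/(42297 + 23100) = ((25100 + 22121) + 30641)/65397 = (47221 + 30641)*(1/65397) = 77862*(1/65397) = 25954/21799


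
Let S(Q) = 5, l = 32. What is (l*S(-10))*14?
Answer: 2240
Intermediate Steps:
(l*S(-10))*14 = (32*5)*14 = 160*14 = 2240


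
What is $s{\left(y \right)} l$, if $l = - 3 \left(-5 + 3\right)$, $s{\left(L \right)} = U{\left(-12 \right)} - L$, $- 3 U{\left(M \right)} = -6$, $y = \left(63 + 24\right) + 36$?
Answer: $-726$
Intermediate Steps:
$y = 123$ ($y = 87 + 36 = 123$)
$U{\left(M \right)} = 2$ ($U{\left(M \right)} = \left(- \frac{1}{3}\right) \left(-6\right) = 2$)
$s{\left(L \right)} = 2 - L$
$l = 6$ ($l = \left(-3\right) \left(-2\right) = 6$)
$s{\left(y \right)} l = \left(2 - 123\right) 6 = \left(-121\right) 6 = -726$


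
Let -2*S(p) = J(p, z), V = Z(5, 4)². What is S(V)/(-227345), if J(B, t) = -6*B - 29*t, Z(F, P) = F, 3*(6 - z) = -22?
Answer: -161/136407 ≈ -0.0011803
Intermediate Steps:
z = 40/3 (z = 6 - ⅓*(-22) = 6 + 22/3 = 40/3 ≈ 13.333)
V = 25 (V = 5² = 25)
J(B, t) = -29*t - 6*B
S(p) = 580/3 + 3*p (S(p) = -(-29*40/3 - 6*p)/2 = -(-1160/3 - 6*p)/2 = 580/3 + 3*p)
S(V)/(-227345) = (580/3 + 3*25)/(-227345) = (580/3 + 75)*(-1/227345) = (805/3)*(-1/227345) = -161/136407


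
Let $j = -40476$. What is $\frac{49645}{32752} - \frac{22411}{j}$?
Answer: $\frac{685859023}{331417488} \approx 2.0695$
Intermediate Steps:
$\frac{49645}{32752} - \frac{22411}{j} = \frac{49645}{32752} - \frac{22411}{-40476} = 49645 \cdot \frac{1}{32752} - - \frac{22411}{40476} = \frac{49645}{32752} + \frac{22411}{40476} = \frac{685859023}{331417488}$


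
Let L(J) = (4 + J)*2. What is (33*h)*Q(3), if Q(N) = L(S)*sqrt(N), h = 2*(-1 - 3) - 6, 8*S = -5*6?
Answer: -231*sqrt(3) ≈ -400.10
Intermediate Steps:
S = -15/4 (S = (-5*6)/8 = (1/8)*(-30) = -15/4 ≈ -3.7500)
L(J) = 8 + 2*J
h = -14 (h = 2*(-4) - 6 = -8 - 6 = -14)
Q(N) = sqrt(N)/2 (Q(N) = (8 + 2*(-15/4))*sqrt(N) = (8 - 15/2)*sqrt(N) = sqrt(N)/2)
(33*h)*Q(3) = (33*(-14))*(sqrt(3)/2) = -231*sqrt(3)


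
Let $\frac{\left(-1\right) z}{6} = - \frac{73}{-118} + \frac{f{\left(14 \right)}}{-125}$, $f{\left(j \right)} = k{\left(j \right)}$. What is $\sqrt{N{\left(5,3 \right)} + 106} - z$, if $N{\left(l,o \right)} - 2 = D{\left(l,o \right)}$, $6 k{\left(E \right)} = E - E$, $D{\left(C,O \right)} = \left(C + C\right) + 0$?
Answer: $\frac{219}{59} + \sqrt{118} \approx 14.575$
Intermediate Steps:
$D{\left(C,O \right)} = 2 C$ ($D{\left(C,O \right)} = 2 C + 0 = 2 C$)
$k{\left(E \right)} = 0$ ($k{\left(E \right)} = \frac{E - E}{6} = \frac{1}{6} \cdot 0 = 0$)
$N{\left(l,o \right)} = 2 + 2 l$
$f{\left(j \right)} = 0$
$z = - \frac{219}{59}$ ($z = - 6 \left(- \frac{73}{-118} + \frac{0}{-125}\right) = - 6 \left(\left(-73\right) \left(- \frac{1}{118}\right) + 0 \left(- \frac{1}{125}\right)\right) = - 6 \left(\frac{73}{118} + 0\right) = \left(-6\right) \frac{73}{118} = - \frac{219}{59} \approx -3.7119$)
$\sqrt{N{\left(5,3 \right)} + 106} - z = \sqrt{\left(2 + 2 \cdot 5\right) + 106} - - \frac{219}{59} = \sqrt{\left(2 + 10\right) + 106} + \frac{219}{59} = \sqrt{12 + 106} + \frac{219}{59} = \sqrt{118} + \frac{219}{59} = \frac{219}{59} + \sqrt{118}$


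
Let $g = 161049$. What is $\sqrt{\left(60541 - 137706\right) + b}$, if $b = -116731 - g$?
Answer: $i \sqrt{354945} \approx 595.77 i$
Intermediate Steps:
$b = -277780$ ($b = -116731 - 161049 = -277780$)
$\sqrt{\left(60541 - 137706\right) + b} = \sqrt{\left(60541 - 137706\right) - 277780} = \sqrt{-77165 - 277780} = \sqrt{-354945} = i \sqrt{354945}$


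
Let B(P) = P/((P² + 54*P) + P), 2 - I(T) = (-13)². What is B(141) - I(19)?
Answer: 32733/196 ≈ 167.01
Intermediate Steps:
I(T) = -167 (I(T) = 2 - 1*(-13)² = 2 - 1*169 = 2 - 169 = -167)
B(P) = P/(P² + 55*P)
B(141) - I(19) = 1/(55 + 141) - 1*(-167) = 1/196 + 167 = 32733/196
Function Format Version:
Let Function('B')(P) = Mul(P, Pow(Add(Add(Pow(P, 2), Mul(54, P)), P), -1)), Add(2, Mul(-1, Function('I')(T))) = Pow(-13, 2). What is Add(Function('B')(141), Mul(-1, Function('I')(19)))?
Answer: Rational(32733, 196) ≈ 167.01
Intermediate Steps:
Function('I')(T) = -167 (Function('I')(T) = Add(2, Mul(-1, Pow(-13, 2))) = Add(2, Mul(-1, 169)) = Add(2, -169) = -167)
Function('B')(P) = Mul(P, Pow(Add(Pow(P, 2), Mul(55, P)), -1))
Add(Function('B')(141), Mul(-1, Function('I')(19))) = Add(Pow(Add(55, 141), -1), Mul(-1, -167)) = Add(Pow(196, -1), 167) = Add(Rational(1, 196), 167) = Rational(32733, 196)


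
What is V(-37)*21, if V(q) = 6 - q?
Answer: 903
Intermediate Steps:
V(-37)*21 = (6 - 1*(-37))*21 = (6 + 37)*21 = 43*21 = 903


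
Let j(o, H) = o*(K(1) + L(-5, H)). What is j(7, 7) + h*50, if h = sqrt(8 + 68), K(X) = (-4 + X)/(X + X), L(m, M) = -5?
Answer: -91/2 + 100*sqrt(19) ≈ 390.39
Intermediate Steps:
K(X) = (-4 + X)/(2*X) (K(X) = (-4 + X)/((2*X)) = (-4 + X)*(1/(2*X)) = (-4 + X)/(2*X))
h = 2*sqrt(19) (h = sqrt(76) = 2*sqrt(19) ≈ 8.7178)
j(o, H) = -13*o/2 (j(o, H) = o*((1/2)*(-4 + 1)/1 - 5) = o*((1/2)*1*(-3) - 5) = o*(-3/2 - 5) = o*(-13/2) = -13*o/2)
j(7, 7) + h*50 = -13/2*7 + (2*sqrt(19))*50 = -91/2 + 100*sqrt(19)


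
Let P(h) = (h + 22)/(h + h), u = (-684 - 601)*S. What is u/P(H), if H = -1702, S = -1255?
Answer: 274477285/84 ≈ 3.2676e+6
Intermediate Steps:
u = 1612675 (u = (-684 - 601)*(-1255) = -1285*(-1255) = 1612675)
P(h) = (22 + h)/(2*h) (P(h) = (22 + h)/((2*h)) = (22 + h)*(1/(2*h)) = (22 + h)/(2*h))
u/P(H) = 1612675/(((½)*(22 - 1702)/(-1702))) = 1612675/(((½)*(-1/1702)*(-1680))) = 1612675/(420/851) = 1612675*(851/420) = 274477285/84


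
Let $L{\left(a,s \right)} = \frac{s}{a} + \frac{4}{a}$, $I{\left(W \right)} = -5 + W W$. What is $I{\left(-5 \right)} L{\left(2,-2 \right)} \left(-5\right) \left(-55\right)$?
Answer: $5500$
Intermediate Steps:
$I{\left(W \right)} = -5 + W^{2}$
$L{\left(a,s \right)} = \frac{4}{a} + \frac{s}{a}$
$I{\left(-5 \right)} L{\left(2,-2 \right)} \left(-5\right) \left(-55\right) = \left(-5 + \left(-5\right)^{2}\right) \frac{4 - 2}{2} \left(-5\right) \left(-55\right) = \left(-5 + 25\right) \frac{1}{2} \cdot 2 \left(-5\right) \left(-55\right) = 20 \cdot 1 \left(-5\right) \left(-55\right) = 20 \left(-5\right) \left(-55\right) = \left(-100\right) \left(-55\right) = 5500$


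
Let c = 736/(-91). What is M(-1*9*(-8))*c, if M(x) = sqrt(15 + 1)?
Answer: -2944/91 ≈ -32.352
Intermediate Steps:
c = -736/91 (c = 736*(-1/91) = -736/91 ≈ -8.0879)
M(x) = 4 (M(x) = sqrt(16) = 4)
M(-1*9*(-8))*c = 4*(-736/91) = -2944/91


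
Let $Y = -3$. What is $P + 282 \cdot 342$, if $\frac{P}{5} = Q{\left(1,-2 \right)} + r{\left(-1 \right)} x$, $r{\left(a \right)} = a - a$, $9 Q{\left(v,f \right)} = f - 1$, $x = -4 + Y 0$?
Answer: $\frac{289327}{3} \approx 96442.0$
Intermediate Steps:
$x = -4$ ($x = -4 - 0 = -4 + 0 = -4$)
$Q{\left(v,f \right)} = - \frac{1}{9} + \frac{f}{9}$ ($Q{\left(v,f \right)} = \frac{f - 1}{9} = \frac{-1 + f}{9} = - \frac{1}{9} + \frac{f}{9}$)
$r{\left(a \right)} = 0$
$P = - \frac{5}{3}$ ($P = 5 \left(\left(- \frac{1}{9} + \frac{1}{9} \left(-2\right)\right) + 0 \left(-4\right)\right) = 5 \left(\left(- \frac{1}{9} - \frac{2}{9}\right) + 0\right) = 5 \left(- \frac{1}{3} + 0\right) = 5 \left(- \frac{1}{3}\right) = - \frac{5}{3} \approx -1.6667$)
$P + 282 \cdot 342 = - \frac{5}{3} + 282 \cdot 342 = - \frac{5}{3} + 96444 = \frac{289327}{3}$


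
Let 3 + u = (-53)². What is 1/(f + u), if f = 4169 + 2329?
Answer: 1/9304 ≈ 0.00010748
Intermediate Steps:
u = 2806 (u = -3 + (-53)² = -3 + 2809 = 2806)
f = 6498
1/(f + u) = 1/(6498 + 2806) = 1/9304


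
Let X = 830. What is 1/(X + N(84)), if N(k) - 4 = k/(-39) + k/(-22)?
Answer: 143/118408 ≈ 0.0012077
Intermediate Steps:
N(k) = 4 - 61*k/858 (N(k) = 4 + (k/(-39) + k/(-22)) = 4 + (k*(-1/39) + k*(-1/22)) = 4 + (-k/39 - k/22) = 4 - 61*k/858)
1/(X + N(84)) = 1/(830 + (4 - 61/858*84)) = 1/(830 + (4 - 854/143)) = 1/(830 - 282/143) = 1/(118408/143) = 143/118408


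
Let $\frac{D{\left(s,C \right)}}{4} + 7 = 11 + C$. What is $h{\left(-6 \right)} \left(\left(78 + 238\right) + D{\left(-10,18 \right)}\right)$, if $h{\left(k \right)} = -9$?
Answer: $-3636$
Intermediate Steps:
$D{\left(s,C \right)} = 16 + 4 C$ ($D{\left(s,C \right)} = -28 + 4 \left(11 + C\right) = -28 + \left(44 + 4 C\right) = 16 + 4 C$)
$h{\left(-6 \right)} \left(\left(78 + 238\right) + D{\left(-10,18 \right)}\right) = - 9 \left(\left(78 + 238\right) + \left(16 + 4 \cdot 18\right)\right) = - 9 \left(316 + \left(16 + 72\right)\right) = - 9 \left(316 + 88\right) = \left(-9\right) 404 = -3636$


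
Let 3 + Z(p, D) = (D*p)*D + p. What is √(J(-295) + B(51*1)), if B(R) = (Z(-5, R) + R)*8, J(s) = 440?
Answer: 2*I*√25814 ≈ 321.33*I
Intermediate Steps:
Z(p, D) = -3 + p + p*D² (Z(p, D) = -3 + ((D*p)*D + p) = -3 + (p*D² + p) = -3 + (p + p*D²) = -3 + p + p*D²)
B(R) = -64 - 40*R² + 8*R (B(R) = ((-3 - 5 - 5*R²) + R)*8 = ((-8 - 5*R²) + R)*8 = (-8 + R - 5*R²)*8 = -64 - 40*R² + 8*R)
√(J(-295) + B(51*1)) = √(440 + (-64 - 40*(51*1)² + 8*(51*1))) = √(440 + (-64 - 40*51² + 8*51)) = √(440 + (-64 - 40*2601 + 408)) = √(440 + (-64 - 104040 + 408)) = √(440 - 103696) = √(-103256) = 2*I*√25814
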